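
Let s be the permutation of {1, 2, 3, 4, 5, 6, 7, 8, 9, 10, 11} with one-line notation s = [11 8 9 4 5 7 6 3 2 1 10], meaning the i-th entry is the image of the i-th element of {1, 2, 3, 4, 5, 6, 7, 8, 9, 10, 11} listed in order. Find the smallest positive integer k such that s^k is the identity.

The disjoint-cycle form of s has cycle lengths 4, 3, 2, 1, 1.
The order of s is the least common multiple of its cycle lengths: lcm(4, 3, 2) = 12.

12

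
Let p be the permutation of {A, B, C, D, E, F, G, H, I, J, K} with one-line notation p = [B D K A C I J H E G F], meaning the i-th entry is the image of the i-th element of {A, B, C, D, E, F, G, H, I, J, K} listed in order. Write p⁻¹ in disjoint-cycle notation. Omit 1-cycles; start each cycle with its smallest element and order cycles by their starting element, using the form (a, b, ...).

The cycle decomposition of p is (A, B, D)(C, K, F, I, E)(G, J).
Reversing each cycle (and rotating so the smallest element leads) gives p⁻¹ = (A, D, B)(C, E, I, F, K)(G, J).

(A, D, B)(C, E, I, F, K)(G, J)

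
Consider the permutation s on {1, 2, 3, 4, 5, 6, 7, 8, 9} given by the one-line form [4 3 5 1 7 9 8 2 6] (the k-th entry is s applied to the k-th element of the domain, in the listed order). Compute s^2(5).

Tracing 5 → 7 → … returns to 5 after 5 steps, so 5 lies in a 5-cycle (2, 3, 5, 7, 8).
Advancing 2 steps from 5: 5 → 7 → 8.

8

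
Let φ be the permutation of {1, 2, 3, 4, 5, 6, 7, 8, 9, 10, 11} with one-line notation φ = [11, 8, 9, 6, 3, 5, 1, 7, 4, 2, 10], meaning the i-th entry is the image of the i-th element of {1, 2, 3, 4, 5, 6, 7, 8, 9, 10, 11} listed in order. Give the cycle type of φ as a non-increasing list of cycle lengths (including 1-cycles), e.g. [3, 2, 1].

The disjoint cycles are (1 11 10 2 8 7)(3 9 4 6 5), with lengths 6, 5 in non-increasing order.

[6, 5]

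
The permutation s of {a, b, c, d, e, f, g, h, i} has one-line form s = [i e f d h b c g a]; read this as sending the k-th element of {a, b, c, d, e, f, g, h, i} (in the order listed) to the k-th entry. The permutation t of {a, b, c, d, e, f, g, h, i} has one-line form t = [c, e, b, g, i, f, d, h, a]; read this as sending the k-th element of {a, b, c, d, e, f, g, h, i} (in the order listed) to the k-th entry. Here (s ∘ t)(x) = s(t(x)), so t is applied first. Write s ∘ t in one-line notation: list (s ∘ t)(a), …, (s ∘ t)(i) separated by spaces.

f h e c a b d g i

For each element, apply t then s: a → c → f; b → e → h; c → b → e; d → g → c; e → i → a; f → f → b; g → d → d; h → h → g; i → a → i.
Collecting the images, s ∘ t = [f h e c a b d g i].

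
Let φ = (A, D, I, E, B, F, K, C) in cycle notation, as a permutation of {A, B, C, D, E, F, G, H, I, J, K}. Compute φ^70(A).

A lies in the 8-cycle (A, D, I, E, B, F, K, C).
Since the cycle has length 8, φ^70 acts on it the same as φ^6 (70 mod 8 = 6).
Stepping 6 places around the cycle: A → D → I → E → B → F → K.

K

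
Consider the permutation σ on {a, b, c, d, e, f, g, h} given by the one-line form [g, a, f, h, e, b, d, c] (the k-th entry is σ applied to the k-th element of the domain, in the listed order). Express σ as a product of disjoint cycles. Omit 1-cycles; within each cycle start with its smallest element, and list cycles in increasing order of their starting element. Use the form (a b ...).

(a g d h c f b)

From a: a → g → d → h → c → f → b → a, closing the cycle (a g d h c f b).
Repeating from the next unused element and collecting all non-trivial cycles gives (a g d h c f b).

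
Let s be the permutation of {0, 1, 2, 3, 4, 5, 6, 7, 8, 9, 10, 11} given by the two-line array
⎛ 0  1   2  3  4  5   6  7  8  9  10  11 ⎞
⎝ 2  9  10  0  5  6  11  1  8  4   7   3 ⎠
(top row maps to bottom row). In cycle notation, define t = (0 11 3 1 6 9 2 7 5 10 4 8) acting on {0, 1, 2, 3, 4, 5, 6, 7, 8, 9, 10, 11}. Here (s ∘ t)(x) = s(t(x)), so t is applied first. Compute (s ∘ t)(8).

First apply t: t(8) = 0, then s(0) = 2. Thus (s ∘ t)(8) = 2.

2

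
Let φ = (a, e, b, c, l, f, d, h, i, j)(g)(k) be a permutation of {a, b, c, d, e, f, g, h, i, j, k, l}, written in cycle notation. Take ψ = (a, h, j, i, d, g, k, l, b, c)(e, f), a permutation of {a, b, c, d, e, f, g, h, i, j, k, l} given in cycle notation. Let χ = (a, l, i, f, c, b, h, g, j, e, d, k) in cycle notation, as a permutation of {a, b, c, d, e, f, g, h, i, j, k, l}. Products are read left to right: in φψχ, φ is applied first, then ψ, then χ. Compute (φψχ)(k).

Chase k: φ(k) = k; ψ(k) = l; χ(l) = i. Hence (φψχ)(k) = i.

i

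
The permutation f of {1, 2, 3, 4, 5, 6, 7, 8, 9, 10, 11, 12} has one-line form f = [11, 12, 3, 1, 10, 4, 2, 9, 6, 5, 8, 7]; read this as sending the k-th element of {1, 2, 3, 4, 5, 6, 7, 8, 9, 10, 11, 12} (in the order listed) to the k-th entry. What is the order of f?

6

The disjoint-cycle form of f has cycle lengths 6, 3, 2, 1.
Since disjoint cycles commute, ord(f) = lcm(6, 3, 2) = 6.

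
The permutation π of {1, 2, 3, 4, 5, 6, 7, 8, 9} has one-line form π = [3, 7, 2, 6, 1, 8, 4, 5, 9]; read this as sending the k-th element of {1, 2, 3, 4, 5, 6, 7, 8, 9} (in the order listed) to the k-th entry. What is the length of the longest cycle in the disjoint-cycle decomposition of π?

Decomposing into disjoint cycles gives (1 3 2 7 4 6 8 5); the longest has length 8.

8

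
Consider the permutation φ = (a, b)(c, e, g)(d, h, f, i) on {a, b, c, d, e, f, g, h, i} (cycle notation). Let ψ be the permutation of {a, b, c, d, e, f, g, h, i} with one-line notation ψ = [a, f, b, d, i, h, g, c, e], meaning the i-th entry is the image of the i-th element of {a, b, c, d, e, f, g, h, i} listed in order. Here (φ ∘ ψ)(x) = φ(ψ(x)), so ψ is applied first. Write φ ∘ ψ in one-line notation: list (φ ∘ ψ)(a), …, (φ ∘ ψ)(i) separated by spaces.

(φ ∘ ψ)(x) = φ(ψ(x)). Computing each image: φ(ψ(a)) = φ(a) = b, φ(ψ(b)) = φ(f) = i, φ(ψ(c)) = φ(b) = a, φ(ψ(d)) = φ(d) = h, φ(ψ(e)) = φ(i) = d, φ(ψ(f)) = φ(h) = f, φ(ψ(g)) = φ(g) = c, φ(ψ(h)) = φ(c) = e, φ(ψ(i)) = φ(e) = g.
Hence φ ∘ ψ = [b i a h d f c e g].

b i a h d f c e g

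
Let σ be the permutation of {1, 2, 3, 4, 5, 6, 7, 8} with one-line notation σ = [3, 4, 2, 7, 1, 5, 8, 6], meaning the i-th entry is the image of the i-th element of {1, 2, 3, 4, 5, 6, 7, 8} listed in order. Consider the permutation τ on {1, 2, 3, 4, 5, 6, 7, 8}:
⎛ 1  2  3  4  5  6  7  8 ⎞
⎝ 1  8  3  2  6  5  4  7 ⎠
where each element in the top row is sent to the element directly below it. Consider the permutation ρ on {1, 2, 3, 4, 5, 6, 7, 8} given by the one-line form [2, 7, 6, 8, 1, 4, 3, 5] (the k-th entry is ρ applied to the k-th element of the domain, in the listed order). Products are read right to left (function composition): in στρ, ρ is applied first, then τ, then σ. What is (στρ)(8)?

Chase 8: ρ(8) = 5; τ(5) = 6; σ(6) = 5. Hence (στρ)(8) = 5.

5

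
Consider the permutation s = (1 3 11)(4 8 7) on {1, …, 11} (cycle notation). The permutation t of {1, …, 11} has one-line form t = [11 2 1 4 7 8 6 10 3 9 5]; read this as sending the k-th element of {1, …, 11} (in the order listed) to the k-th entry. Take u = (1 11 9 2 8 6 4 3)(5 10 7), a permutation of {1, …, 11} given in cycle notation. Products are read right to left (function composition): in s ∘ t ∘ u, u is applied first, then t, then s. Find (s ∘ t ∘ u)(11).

11

(s ∘ t ∘ u)(11) = s(t(u(11))). u(11) = 9, then t(9) = 3, then s(3) = 11, so the result is 11.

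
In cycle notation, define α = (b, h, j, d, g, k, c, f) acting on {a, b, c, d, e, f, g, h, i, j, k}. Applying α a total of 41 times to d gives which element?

g

d lies in the 8-cycle (b, h, j, d, g, k, c, f).
Powers repeat with period 8 on this cycle, and 41 mod 8 = 1, so α^41(d) = α^1(d).
Stepping 1 place around the cycle: d → g.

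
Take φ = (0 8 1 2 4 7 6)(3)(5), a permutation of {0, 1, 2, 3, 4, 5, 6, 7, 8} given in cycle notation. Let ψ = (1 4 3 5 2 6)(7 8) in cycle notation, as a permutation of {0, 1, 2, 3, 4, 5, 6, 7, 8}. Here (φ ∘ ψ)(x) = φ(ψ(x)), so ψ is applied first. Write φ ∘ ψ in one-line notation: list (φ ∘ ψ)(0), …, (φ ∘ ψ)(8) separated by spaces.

Chase each element through ψ then φ: 0 → 0 → 8; 1 → 4 → 7; 2 → 6 → 0; 3 → 5 → 5; 4 → 3 → 3; 5 → 2 → 4; 6 → 1 → 2; 7 → 8 → 1; 8 → 7 → 6.
Collecting the images, φ ∘ ψ = [8 7 0 5 3 4 2 1 6].

8 7 0 5 3 4 2 1 6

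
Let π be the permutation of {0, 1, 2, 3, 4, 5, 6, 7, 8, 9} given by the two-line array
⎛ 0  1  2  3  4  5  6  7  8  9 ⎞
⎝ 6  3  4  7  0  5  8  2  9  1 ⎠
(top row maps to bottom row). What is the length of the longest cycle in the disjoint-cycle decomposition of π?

Decomposing into disjoint cycles gives (0, 6, 8, 9, 1, 3, 7, 2, 4); the longest has length 9.

9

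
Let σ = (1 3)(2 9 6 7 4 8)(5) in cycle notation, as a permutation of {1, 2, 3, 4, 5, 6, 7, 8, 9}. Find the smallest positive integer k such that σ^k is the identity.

The cycle type of σ is (6, 2, 1).
Since disjoint cycles commute, ord(σ) = lcm(6, 2) = 6.

6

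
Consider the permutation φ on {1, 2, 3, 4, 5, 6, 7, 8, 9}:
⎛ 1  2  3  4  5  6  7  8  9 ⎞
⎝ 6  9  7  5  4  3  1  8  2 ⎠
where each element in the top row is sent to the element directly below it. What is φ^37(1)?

6

Tracing 1 → 6 → … returns to 1 after 4 steps, so 1 lies in a 4-cycle (1 6 3 7).
Powers repeat with period 4 on this cycle, and 37 mod 4 = 1, so φ^37(1) = φ^1(1).
Stepping 1 place around the cycle: 1 → 6.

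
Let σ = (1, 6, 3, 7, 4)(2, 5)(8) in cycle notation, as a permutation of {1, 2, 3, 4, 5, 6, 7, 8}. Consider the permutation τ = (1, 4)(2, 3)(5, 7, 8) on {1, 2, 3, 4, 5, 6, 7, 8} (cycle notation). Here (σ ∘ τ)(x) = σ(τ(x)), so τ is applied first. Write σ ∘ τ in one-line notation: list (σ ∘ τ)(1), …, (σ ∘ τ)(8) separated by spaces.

(σ ∘ τ)(x) = σ(τ(x)). Computing each image: σ(τ(1)) = σ(4) = 1, σ(τ(2)) = σ(3) = 7, σ(τ(3)) = σ(2) = 5, σ(τ(4)) = σ(1) = 6, σ(τ(5)) = σ(7) = 4, σ(τ(6)) = σ(6) = 3, σ(τ(7)) = σ(8) = 8, σ(τ(8)) = σ(5) = 2.
Hence σ ∘ τ = [1 7 5 6 4 3 8 2].

1 7 5 6 4 3 8 2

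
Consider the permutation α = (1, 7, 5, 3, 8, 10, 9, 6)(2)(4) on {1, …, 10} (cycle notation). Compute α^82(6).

7

6 lies in the 8-cycle (1, 7, 5, 3, 8, 10, 9, 6).
Powers repeat with period 8 on this cycle, and 82 mod 8 = 2, so α^82(6) = α^2(6).
Stepping 2 places around the cycle: 6 → 1 → 7.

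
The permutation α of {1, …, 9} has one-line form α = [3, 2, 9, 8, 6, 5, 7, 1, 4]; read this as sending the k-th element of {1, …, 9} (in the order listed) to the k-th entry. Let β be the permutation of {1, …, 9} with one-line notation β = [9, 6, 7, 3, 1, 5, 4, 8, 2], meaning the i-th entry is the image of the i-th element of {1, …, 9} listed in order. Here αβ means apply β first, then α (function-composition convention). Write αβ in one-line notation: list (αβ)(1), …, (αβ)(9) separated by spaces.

Chase each element through β then α: 1 → 9 → 4; 2 → 6 → 5; 3 → 7 → 7; 4 → 3 → 9; 5 → 1 → 3; 6 → 5 → 6; 7 → 4 → 8; 8 → 8 → 1; 9 → 2 → 2.
So αβ in one-line form is 4 5 7 9 3 6 8 1 2.

4 5 7 9 3 6 8 1 2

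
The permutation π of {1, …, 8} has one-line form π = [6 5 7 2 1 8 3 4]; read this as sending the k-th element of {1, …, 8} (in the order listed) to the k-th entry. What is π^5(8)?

6

Tracing 8 → 4 → … returns to 8 after 6 steps, so 8 lies in a 6-cycle (1 6 8 4 2 5).
Stepping 5 places around the cycle: 8 → 4 → 2 → 5 → 1 → 6.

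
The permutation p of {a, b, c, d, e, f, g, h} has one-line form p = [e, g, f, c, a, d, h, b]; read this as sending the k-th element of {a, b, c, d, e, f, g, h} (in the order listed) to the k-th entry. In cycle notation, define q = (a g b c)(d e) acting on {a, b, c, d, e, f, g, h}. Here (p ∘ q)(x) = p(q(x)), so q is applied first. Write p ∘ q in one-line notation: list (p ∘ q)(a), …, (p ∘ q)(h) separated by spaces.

For each element, apply q then p: a → g → h; b → c → f; c → a → e; d → e → a; e → d → c; f → f → d; g → b → g; h → h → b.
So p ∘ q in one-line form is h f e a c d g b.

h f e a c d g b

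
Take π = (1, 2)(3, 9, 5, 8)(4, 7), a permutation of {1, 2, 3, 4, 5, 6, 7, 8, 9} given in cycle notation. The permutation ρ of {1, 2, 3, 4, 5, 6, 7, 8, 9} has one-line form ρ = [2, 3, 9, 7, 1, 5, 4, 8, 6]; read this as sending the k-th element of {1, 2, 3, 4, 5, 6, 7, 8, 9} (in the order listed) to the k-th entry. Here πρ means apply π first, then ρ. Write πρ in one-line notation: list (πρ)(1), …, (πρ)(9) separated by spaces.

3 2 6 4 8 5 7 9 1

(πρ)(x) = ρ(π(x)). Computing each image: ρ(π(1)) = ρ(2) = 3, ρ(π(2)) = ρ(1) = 2, ρ(π(3)) = ρ(9) = 6, ρ(π(4)) = ρ(7) = 4, ρ(π(5)) = ρ(8) = 8, ρ(π(6)) = ρ(6) = 5, ρ(π(7)) = ρ(4) = 7, ρ(π(8)) = ρ(3) = 9, ρ(π(9)) = ρ(5) = 1.
Hence πρ = [3 2 6 4 8 5 7 9 1].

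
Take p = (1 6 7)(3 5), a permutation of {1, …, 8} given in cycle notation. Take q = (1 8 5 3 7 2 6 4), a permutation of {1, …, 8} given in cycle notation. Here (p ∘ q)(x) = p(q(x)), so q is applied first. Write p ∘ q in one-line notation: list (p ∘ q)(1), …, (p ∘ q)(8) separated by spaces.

For each element, apply q then p: 1 → 8 → 8; 2 → 6 → 7; 3 → 7 → 1; 4 → 1 → 6; 5 → 3 → 5; 6 → 4 → 4; 7 → 2 → 2; 8 → 5 → 3.
So p ∘ q in one-line form is 8 7 1 6 5 4 2 3.

8 7 1 6 5 4 2 3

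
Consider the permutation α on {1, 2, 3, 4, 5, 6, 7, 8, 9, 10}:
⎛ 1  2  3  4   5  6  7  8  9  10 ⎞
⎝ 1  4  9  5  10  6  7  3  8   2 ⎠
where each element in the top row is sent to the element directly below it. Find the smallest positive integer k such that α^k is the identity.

Writing α as disjoint cycles, the cycle lengths are 4, 3, 1, 1, 1.
Since disjoint cycles commute, ord(α) = lcm(4, 3) = 12.

12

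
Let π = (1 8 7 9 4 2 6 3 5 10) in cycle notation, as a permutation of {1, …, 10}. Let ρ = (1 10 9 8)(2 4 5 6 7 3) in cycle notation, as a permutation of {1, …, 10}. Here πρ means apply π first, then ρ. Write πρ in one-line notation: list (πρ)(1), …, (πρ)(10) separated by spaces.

1 7 6 4 9 2 8 3 5 10

For each element, apply π then ρ: 1 → 8 → 1; 2 → 6 → 7; 3 → 5 → 6; 4 → 2 → 4; 5 → 10 → 9; 6 → 3 → 2; 7 → 9 → 8; 8 → 7 → 3; 9 → 4 → 5; 10 → 1 → 10.
So πρ in one-line form is 1 7 6 4 9 2 8 3 5 10.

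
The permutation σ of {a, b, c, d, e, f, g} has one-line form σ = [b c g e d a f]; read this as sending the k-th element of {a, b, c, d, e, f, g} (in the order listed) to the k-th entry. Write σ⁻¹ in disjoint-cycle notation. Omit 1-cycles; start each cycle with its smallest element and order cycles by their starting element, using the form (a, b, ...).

First write σ in disjoint cycles: (a, b, c, g, f)(d, e).
The inverse reverses every cycle; in canonical form, σ⁻¹ = (a, f, g, c, b)(d, e).

(a, f, g, c, b)(d, e)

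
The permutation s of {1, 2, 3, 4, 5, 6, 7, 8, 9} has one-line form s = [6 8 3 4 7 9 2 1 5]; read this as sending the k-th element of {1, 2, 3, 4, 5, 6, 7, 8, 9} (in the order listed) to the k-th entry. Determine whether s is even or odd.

In disjoint-cycle form the cycle lengths are 7, 1, 1.
A cycle of length ℓ contributes ℓ−1 transpositions, so s is a product of 6 transpositions — even.

even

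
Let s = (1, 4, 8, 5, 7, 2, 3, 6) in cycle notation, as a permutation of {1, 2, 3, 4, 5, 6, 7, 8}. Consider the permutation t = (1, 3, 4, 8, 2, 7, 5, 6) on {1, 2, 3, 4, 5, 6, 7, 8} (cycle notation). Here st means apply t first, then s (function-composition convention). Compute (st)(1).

(st)(1) = s(t(1)). t(1) = 3, then s(3) = 6. So (st)(1) = 6.

6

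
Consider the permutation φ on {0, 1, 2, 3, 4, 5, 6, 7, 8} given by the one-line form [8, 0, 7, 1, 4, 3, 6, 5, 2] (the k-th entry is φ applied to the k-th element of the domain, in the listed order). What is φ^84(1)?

Tracing 1 → 0 → … returns to 1 after 7 steps, so 1 lies in a 7-cycle (0, 8, 2, 7, 5, 3, 1).
On a 7-cycle, φ^7 is the identity, so φ^84 = φ^0 there (84 ≡ 0 mod 7).
So φ^84(1) = 1.

1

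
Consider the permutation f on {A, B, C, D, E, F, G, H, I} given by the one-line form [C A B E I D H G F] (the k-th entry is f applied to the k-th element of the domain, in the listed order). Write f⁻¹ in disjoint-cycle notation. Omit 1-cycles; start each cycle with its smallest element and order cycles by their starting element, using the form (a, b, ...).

(A, B, C)(D, F, I, E)(G, H)

First write f in disjoint cycles: (A, C, B)(D, E, I, F)(G, H).
Reversing each cycle (and rotating so the smallest element leads) gives f⁻¹ = (A, B, C)(D, F, I, E)(G, H).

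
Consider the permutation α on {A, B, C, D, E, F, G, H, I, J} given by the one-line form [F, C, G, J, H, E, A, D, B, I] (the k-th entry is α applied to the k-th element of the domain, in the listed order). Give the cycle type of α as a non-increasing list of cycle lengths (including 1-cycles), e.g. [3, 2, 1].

[10]

The disjoint cycles are (A F E H D J I B C G), with lengths 10 in non-increasing order.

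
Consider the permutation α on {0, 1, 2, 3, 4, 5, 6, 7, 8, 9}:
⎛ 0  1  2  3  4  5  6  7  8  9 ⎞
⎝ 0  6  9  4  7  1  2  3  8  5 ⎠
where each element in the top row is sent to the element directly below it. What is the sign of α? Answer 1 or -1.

In disjoint-cycle form the cycle lengths are 5, 3, 1, 1.
A cycle of length ℓ contributes ℓ−1 transpositions, so α is a product of 4 + 2 = 6 transpositions — even.

1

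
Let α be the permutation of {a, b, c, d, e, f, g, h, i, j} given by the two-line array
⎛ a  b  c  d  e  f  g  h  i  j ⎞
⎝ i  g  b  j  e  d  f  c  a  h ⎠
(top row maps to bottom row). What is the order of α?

14

The disjoint-cycle form of α has cycle lengths 7, 2, 1.
The order is lcm(7, 2) = 14.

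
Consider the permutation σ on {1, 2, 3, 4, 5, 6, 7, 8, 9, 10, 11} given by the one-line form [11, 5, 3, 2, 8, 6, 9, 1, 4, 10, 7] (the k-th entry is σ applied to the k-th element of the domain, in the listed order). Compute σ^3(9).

5

Tracing 9 → 4 → … returns to 9 after 8 steps, so 9 lies in an 8-cycle (1 11 7 9 4 2 5 8).
Stepping 3 places around the cycle: 9 → 4 → 2 → 5.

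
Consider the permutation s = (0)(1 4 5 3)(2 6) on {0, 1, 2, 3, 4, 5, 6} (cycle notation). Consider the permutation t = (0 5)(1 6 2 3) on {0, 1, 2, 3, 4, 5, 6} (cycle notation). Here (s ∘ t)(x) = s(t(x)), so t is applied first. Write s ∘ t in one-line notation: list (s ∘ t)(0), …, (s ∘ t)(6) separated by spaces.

For each element, apply t then s: 0 → 5 → 3; 1 → 6 → 2; 2 → 3 → 1; 3 → 1 → 4; 4 → 4 → 5; 5 → 0 → 0; 6 → 2 → 6.
Collecting the images, s ∘ t = [3 2 1 4 5 0 6].

3 2 1 4 5 0 6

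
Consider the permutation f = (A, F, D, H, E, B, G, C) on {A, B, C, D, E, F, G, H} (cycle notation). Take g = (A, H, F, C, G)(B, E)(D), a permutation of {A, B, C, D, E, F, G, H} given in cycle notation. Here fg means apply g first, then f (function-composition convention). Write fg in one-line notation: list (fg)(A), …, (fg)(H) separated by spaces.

E B C H G A F D

(fg)(x) = f(g(x)). Computing each image: f(g(A)) = f(H) = E, f(g(B)) = f(E) = B, f(g(C)) = f(G) = C, f(g(D)) = f(D) = H, f(g(E)) = f(B) = G, f(g(F)) = f(C) = A, f(g(G)) = f(A) = F, f(g(H)) = f(F) = D.
Hence fg = [E B C H G A F D].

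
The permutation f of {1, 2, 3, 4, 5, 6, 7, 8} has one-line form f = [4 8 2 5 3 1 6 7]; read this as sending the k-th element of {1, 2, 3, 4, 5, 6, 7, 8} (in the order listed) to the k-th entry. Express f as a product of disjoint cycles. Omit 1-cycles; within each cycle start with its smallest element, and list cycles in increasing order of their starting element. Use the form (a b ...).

(1 4 5 3 2 8 7 6)

Iterating f from 1 gives 1 → 4 → 5 → 3 → 2 → 8 → 7 → 6 → 1; that is the 8-cycle (1 4 5 3 2 8 7 6).
Repeating from the next unused element and collecting all non-trivial cycles gives (1 4 5 3 2 8 7 6).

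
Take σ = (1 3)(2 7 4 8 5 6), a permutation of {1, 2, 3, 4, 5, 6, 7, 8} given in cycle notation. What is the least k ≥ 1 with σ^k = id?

6

The disjoint cycles have lengths 6, 2.
The order of σ is the least common multiple of its cycle lengths: lcm(6, 2) = 6.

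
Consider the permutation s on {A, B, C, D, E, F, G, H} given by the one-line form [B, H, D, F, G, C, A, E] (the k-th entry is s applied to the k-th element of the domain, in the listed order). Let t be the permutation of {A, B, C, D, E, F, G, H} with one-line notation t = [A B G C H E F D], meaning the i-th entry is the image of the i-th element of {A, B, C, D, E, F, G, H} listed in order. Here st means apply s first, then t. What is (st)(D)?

E

s(D) = F, then t(F) = E; composing gives (st)(D) = E.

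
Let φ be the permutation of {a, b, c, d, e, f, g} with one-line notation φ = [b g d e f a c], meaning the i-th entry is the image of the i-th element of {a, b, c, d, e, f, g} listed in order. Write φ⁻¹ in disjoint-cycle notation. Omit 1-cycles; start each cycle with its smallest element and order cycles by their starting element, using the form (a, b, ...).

(a, f, e, d, c, g, b)

The cycle decomposition of φ is (a, b, g, c, d, e, f).
The inverse reverses every cycle; in canonical form, φ⁻¹ = (a, f, e, d, c, g, b).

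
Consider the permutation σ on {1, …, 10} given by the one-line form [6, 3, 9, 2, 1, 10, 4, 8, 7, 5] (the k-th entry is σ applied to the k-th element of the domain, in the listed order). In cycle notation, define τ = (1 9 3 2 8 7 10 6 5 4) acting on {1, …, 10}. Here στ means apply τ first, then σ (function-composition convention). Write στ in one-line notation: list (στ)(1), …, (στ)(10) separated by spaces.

Chase each element through τ then σ: 1 → 9 → 7; 2 → 8 → 8; 3 → 2 → 3; 4 → 1 → 6; 5 → 4 → 2; 6 → 5 → 1; 7 → 10 → 5; 8 → 7 → 4; 9 → 3 → 9; 10 → 6 → 10.
Collecting the images, στ = [7 8 3 6 2 1 5 4 9 10].

7 8 3 6 2 1 5 4 9 10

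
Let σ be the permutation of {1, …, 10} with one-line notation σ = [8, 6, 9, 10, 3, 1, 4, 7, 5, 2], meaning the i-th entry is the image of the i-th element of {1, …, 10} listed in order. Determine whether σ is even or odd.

even

In disjoint-cycle form the cycle lengths are 7, 3.
A cycle is odd iff its length is even; σ has 0 even-length cycles, so sgn(σ) = (−1)^0 and σ is even.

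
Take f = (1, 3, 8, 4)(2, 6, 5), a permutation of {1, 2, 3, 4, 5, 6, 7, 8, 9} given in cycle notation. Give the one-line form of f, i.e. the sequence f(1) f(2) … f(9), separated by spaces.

3 6 8 1 2 5 7 4 9

Image by image: 1↦3, 2↦6, 3↦8, 4↦1, 5↦2, 6↦5, 7↦7, 8↦4, 9↦9.
So the one-line form is 3 6 8 1 2 5 7 4 9.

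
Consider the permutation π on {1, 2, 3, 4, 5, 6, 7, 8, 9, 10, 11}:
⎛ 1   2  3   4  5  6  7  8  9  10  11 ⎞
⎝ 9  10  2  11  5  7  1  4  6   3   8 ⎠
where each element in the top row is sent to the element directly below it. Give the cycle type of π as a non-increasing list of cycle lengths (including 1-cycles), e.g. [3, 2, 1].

[4, 3, 3, 1]

The disjoint cycles are (1 9 6 7)(2 10 3)(4 11 8)(5), with lengths 4, 3, 3, 1 in non-increasing order.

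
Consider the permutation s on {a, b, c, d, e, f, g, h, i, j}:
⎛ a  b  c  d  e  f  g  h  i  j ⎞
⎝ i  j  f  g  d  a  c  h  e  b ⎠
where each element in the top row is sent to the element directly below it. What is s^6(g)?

Tracing g → c → … returns to g after 7 steps, so g lies in a 7-cycle (a, i, e, d, g, c, f).
Advancing 6 steps from g: g → c → f → a → i → e → d.

d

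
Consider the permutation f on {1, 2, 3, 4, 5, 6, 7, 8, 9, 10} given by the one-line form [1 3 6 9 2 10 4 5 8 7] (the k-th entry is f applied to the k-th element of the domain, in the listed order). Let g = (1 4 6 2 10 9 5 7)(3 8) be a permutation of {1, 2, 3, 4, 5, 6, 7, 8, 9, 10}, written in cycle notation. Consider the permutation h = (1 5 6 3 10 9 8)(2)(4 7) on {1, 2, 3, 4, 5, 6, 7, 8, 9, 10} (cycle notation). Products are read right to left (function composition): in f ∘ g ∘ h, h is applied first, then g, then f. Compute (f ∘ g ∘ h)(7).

(f ∘ g ∘ h)(7) = f(g(h(7))). h(7) = 4, then g(4) = 6, then f(6) = 10, so the result is 10.

10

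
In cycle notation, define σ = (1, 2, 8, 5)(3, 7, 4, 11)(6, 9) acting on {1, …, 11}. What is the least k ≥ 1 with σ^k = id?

4

The cycle type of σ is (4, 4, 2, 1).
Since disjoint cycles commute, ord(σ) = lcm(4, 4, 2) = 4.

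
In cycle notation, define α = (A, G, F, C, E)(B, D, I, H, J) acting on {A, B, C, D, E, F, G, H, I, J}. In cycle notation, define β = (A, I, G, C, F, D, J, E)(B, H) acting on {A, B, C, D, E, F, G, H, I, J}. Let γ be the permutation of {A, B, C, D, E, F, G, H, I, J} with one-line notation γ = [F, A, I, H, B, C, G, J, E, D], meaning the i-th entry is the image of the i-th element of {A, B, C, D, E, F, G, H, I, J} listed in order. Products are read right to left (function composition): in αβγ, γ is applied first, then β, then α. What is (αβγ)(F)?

(αβγ)(F) = α(β(γ(F))). γ(F) = C, then β(C) = F, then α(F) = C, so the result is C.

C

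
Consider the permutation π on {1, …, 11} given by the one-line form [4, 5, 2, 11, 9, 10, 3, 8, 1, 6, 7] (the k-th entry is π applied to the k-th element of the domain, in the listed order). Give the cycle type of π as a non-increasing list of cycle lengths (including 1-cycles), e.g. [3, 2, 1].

The disjoint cycles are (1 4 11 7 3 2 5 9)(6 10)(8), with lengths 8, 2, 1 in non-increasing order.

[8, 2, 1]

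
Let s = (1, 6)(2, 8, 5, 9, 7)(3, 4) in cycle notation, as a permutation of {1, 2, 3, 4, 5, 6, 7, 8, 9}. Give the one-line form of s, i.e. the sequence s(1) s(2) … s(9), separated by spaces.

6 8 4 3 9 1 2 5 7

Each element maps to the next entry in its cycle (wrapping to the front): 1↦6, 2↦8, 3↦4, 4↦3, 5↦9, 6↦1, 7↦2, 8↦5, 9↦7.
So the one-line form is 6 8 4 3 9 1 2 5 7.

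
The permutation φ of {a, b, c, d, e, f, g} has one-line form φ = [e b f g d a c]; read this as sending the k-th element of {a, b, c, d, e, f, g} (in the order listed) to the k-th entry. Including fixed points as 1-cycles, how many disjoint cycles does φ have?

2

The cycle decomposition is (a, e, d, g, c, f)(b), which has 2 cycles (counting 1-cycles).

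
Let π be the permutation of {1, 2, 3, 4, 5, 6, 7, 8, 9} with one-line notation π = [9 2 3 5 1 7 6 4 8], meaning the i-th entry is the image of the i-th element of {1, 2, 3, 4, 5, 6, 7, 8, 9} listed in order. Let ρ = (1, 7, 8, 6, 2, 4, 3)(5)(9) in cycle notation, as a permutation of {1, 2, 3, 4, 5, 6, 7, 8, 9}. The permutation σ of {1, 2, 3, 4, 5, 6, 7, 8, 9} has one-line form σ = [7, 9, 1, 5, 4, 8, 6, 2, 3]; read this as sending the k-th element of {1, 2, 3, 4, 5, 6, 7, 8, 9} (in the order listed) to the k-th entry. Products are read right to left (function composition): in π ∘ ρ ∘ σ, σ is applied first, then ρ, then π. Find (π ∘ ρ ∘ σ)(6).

Apply the permutations in order: σ(6) = 8, then ρ(8) = 6, then π(6) = 7. So (π ∘ ρ ∘ σ)(6) = 7.

7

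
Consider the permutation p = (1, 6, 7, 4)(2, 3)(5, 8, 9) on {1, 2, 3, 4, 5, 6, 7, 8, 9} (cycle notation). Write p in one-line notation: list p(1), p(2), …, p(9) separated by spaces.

Reading each image from the cycles: 1↦6, 2↦3, 3↦2, 4↦1, 5↦8, 6↦7, 7↦4, 8↦9, 9↦5.
So the one-line form is 6 3 2 1 8 7 4 9 5.

6 3 2 1 8 7 4 9 5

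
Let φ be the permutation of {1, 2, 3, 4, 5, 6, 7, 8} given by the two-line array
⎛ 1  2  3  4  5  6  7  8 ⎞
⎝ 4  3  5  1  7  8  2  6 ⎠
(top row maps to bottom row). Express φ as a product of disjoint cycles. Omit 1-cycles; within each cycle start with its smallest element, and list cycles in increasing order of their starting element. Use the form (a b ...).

(1 4)(2 3 5 7)(6 8)

From 1: 1 → 4 → 1, closing the cycle (1 4).
Repeating from the next unused element and collecting all non-trivial cycles gives (1 4)(2 3 5 7)(6 8).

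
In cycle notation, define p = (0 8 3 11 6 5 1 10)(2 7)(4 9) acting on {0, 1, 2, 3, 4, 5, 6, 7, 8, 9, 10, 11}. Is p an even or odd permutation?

odd

The cycle lengths are 8, 2, 2.
A cycle is odd iff its length is even; p has 3 even-length cycles, so sgn(p) = (−1)^3 and p is odd.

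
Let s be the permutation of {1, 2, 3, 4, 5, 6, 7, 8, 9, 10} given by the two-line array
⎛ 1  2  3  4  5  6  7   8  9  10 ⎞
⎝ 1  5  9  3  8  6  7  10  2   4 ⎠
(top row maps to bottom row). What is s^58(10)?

Tracing 10 → 4 → … returns to 10 after 7 steps, so 10 lies in a 7-cycle (2 5 8 10 4 3 9).
On a 7-cycle, s^7 is the identity, so s^58 = s^2 there (58 ≡ 2 mod 7).
Advancing 2 steps from 10: 10 → 4 → 3.

3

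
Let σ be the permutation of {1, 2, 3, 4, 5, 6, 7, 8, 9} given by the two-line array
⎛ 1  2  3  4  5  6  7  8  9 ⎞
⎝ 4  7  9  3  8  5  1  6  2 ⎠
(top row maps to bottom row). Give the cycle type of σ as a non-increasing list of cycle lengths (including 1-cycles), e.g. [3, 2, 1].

[6, 3]

The disjoint cycles are (1, 4, 3, 9, 2, 7)(5, 8, 6), with lengths 6, 3 in non-increasing order.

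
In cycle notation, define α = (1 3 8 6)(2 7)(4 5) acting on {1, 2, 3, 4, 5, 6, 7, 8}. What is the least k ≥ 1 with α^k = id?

4

The cycle type of α is (4, 2, 2).
Since disjoint cycles commute, ord(α) = lcm(4, 2, 2) = 4.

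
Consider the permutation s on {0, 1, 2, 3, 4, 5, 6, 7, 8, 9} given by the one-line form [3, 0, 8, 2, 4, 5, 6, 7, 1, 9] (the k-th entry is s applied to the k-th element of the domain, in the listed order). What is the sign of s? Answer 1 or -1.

In disjoint-cycle form the cycle lengths are 5, 1, 1, 1, 1, 1.
A cycle of length ℓ contributes ℓ−1 transpositions, so s is a product of 4 transpositions — even.

1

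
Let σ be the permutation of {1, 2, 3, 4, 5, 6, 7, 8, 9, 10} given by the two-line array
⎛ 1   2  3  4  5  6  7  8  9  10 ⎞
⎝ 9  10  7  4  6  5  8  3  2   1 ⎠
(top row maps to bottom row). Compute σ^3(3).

3

Tracing 3 → 7 → … returns to 3 after 3 steps, so 3 lies in a 3-cycle (3, 7, 8).
Powers repeat with period 3 on this cycle, and 3 mod 3 = 0, so σ^3(3) = σ^0(3).
So σ^3(3) = 3.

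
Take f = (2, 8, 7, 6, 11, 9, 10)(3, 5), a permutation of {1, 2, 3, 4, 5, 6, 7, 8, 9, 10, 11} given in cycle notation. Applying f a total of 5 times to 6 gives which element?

6 lies in the 7-cycle (2, 8, 7, 6, 11, 9, 10).
Stepping 5 places around the cycle: 6 → 11 → 9 → 10 → 2 → 8.

8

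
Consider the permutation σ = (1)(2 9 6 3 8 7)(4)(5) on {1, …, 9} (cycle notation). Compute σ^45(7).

6

7 lies in the 6-cycle (2 9 6 3 8 7).
Since the cycle has length 6, σ^45 acts on it the same as σ^3 (45 mod 6 = 3).
Advancing 3 steps from 7: 7 → 2 → 9 → 6.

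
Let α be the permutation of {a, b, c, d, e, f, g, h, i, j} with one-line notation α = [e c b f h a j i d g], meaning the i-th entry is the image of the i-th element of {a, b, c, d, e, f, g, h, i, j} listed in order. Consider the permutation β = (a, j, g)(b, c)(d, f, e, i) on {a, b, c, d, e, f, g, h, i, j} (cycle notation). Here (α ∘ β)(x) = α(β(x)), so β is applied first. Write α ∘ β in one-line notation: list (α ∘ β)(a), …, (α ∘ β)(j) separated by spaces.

g b c a d h e i f j

Chase each element through β then α: a → j → g; b → c → b; c → b → c; d → f → a; e → i → d; f → e → h; g → a → e; h → h → i; i → d → f; j → g → j.
Collecting the images, α ∘ β = [g b c a d h e i f j].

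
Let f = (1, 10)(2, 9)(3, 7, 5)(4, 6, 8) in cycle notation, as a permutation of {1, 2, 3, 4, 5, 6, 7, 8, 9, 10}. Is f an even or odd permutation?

The cycle lengths are 3, 3, 2, 2.
A cycle of length ℓ contributes ℓ−1 transpositions, so f is a product of 2 + 2 + 1 + 1 = 6 transpositions — even.

even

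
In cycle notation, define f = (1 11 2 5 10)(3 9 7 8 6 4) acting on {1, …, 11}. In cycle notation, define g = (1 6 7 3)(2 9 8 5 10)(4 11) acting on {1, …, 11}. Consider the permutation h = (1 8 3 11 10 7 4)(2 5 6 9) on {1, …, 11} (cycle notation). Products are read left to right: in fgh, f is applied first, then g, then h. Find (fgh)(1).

Chase 1: f(1) = 11; g(11) = 4; h(4) = 1. Hence (fgh)(1) = 1.

1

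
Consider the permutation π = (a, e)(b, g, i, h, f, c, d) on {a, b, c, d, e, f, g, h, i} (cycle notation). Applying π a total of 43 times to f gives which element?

c

f lies in the 7-cycle (b, g, i, h, f, c, d).
Since the cycle has length 7, π^43 acts on it the same as π^1 (43 mod 7 = 1).
Stepping 1 place around the cycle: f → c.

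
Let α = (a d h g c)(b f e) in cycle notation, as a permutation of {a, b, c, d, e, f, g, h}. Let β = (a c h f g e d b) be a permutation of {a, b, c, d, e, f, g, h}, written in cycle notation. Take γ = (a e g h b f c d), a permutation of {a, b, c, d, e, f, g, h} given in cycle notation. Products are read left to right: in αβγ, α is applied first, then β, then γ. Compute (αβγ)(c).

Apply the permutations in order: α(c) = a, then β(a) = c, then γ(c) = d. So (αβγ)(c) = d.

d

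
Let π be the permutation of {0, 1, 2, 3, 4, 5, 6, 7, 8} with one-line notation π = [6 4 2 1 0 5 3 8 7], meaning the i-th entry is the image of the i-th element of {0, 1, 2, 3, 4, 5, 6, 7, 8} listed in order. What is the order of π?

Writing π as disjoint cycles, the cycle lengths are 5, 2, 1, 1.
Since disjoint cycles commute, ord(π) = lcm(5, 2) = 10.

10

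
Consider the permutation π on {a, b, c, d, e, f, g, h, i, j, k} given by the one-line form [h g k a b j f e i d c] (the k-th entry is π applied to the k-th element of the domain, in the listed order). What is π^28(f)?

Tracing f → j → … returns to f after 8 steps, so f lies in an 8-cycle (a, h, e, b, g, f, j, d).
On an 8-cycle, π^8 is the identity, so π^28 = π^4 there (28 ≡ 4 mod 8).
Advancing 4 steps from f: f → j → d → a → h.

h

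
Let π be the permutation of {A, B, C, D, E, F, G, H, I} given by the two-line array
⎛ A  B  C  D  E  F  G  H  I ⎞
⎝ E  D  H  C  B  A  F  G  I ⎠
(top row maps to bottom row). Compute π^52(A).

C

Tracing A → E → … returns to A after 8 steps, so A lies in an 8-cycle (A E B D C H G F).
Since the cycle has length 8, π^52 acts on it the same as π^4 (52 mod 8 = 4).
Advancing 4 steps from A: A → E → B → D → C.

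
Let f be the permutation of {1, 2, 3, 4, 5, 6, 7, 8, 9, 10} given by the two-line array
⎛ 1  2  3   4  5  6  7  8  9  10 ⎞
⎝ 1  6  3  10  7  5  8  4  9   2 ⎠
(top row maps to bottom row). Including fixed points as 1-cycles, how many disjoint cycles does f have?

4

The cycle decomposition is (1)(2, 6, 5, 7, 8, 4, 10)(3)(9), which has 4 cycles (counting 1-cycles).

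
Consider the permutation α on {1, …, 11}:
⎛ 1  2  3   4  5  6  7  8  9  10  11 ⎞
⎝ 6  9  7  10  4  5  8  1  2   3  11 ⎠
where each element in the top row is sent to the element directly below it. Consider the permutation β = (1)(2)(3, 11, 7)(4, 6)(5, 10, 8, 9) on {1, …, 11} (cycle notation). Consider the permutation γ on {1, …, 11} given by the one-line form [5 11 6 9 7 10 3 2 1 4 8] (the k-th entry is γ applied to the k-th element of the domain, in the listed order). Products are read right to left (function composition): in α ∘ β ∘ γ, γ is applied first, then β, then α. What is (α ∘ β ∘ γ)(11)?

(α ∘ β ∘ γ)(11) = α(β(γ(11))). γ(11) = 8, then β(8) = 9, then α(9) = 2, so the result is 2.

2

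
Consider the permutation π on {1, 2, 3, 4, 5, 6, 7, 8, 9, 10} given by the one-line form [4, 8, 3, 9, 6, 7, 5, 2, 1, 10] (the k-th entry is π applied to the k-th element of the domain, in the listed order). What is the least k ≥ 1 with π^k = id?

The disjoint-cycle form of π has cycle lengths 3, 3, 2, 1, 1.
Since disjoint cycles commute, ord(π) = lcm(3, 3, 2) = 6.

6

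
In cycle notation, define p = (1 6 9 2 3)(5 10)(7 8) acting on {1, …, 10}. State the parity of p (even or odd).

The cycle lengths are 5, 2, 2, 1.
A cycle is odd iff its length is even; p has 2 even-length cycles, so sgn(p) = (−1)^2 and p is even.

even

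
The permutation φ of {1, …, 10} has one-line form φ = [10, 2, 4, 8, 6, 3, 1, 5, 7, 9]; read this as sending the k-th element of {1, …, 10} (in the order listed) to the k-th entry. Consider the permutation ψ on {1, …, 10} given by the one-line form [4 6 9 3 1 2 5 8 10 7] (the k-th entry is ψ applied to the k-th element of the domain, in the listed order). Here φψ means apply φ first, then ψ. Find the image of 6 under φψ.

First apply φ: φ(6) = 3, then ψ(3) = 9. Thus (φψ)(6) = 9.

9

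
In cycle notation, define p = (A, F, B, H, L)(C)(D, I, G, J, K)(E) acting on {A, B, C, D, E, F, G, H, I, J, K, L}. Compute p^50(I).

I lies in the 5-cycle (D, I, G, J, K).
Since the cycle has length 5, p^50 acts on it the same as p^0 (50 mod 5 = 0).
So p^50(I) = I.

I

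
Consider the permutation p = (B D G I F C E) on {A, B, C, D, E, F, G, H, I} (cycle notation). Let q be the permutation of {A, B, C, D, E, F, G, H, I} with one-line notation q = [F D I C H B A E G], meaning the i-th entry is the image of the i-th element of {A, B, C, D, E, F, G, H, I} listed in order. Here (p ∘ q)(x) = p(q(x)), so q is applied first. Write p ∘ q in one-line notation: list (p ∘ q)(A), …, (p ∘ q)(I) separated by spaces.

C G F E H D A B I

(p ∘ q)(x) = p(q(x)). Computing each image: p(q(A)) = p(F) = C, p(q(B)) = p(D) = G, p(q(C)) = p(I) = F, p(q(D)) = p(C) = E, p(q(E)) = p(H) = H, p(q(F)) = p(B) = D, p(q(G)) = p(A) = A, p(q(H)) = p(E) = B, p(q(I)) = p(G) = I.
Hence p ∘ q = [C G F E H D A B I].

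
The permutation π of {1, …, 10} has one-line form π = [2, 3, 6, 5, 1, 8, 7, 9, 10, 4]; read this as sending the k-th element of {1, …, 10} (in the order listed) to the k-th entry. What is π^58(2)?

9

Tracing 2 → 3 → … returns to 2 after 9 steps, so 2 lies in a 9-cycle (1 2 3 6 8 9 10 4 5).
Since the cycle has length 9, π^58 acts on it the same as π^4 (58 mod 9 = 4).
Advancing 4 steps from 2: 2 → 3 → 6 → 8 → 9.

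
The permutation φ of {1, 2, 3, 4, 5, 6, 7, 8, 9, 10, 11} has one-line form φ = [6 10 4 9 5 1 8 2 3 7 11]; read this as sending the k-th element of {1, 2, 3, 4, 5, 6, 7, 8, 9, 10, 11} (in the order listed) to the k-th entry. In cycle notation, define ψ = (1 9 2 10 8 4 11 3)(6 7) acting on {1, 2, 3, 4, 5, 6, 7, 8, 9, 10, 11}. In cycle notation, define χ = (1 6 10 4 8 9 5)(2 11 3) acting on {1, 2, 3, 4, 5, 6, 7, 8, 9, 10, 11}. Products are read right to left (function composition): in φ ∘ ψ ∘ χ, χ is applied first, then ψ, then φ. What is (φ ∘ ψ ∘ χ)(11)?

Apply the permutations in order: χ(11) = 3, then ψ(3) = 1, then φ(1) = 6. So (φ ∘ ψ ∘ χ)(11) = 6.

6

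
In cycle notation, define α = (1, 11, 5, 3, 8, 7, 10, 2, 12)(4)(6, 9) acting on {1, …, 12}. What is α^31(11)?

11 lies in the 9-cycle (1, 11, 5, 3, 8, 7, 10, 2, 12).
On a 9-cycle, α^9 is the identity, so α^31 = α^4 there (31 ≡ 4 mod 9).
Advancing 4 steps from 11: 11 → 5 → 3 → 8 → 7.

7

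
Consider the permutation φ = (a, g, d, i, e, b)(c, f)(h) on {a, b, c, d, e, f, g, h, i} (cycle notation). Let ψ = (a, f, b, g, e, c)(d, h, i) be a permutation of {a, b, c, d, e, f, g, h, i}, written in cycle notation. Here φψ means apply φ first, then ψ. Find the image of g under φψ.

h

(φψ)(g) = ψ(φ(g)). φ(g) = d, then ψ(d) = h. So (φψ)(g) = h.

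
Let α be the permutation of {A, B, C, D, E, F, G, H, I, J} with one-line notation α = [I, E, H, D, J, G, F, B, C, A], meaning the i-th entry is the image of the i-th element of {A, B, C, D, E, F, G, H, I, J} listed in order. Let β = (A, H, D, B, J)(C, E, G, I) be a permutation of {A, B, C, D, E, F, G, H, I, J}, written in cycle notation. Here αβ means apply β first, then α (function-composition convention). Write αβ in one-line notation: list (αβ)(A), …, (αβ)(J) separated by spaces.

(αβ)(x) = α(β(x)). Computing each image: α(β(A)) = α(H) = B, α(β(B)) = α(J) = A, α(β(C)) = α(E) = J, α(β(D)) = α(B) = E, α(β(E)) = α(G) = F, α(β(F)) = α(F) = G, α(β(G)) = α(I) = C, α(β(H)) = α(D) = D, α(β(I)) = α(C) = H, α(β(J)) = α(A) = I.
Hence αβ = [B A J E F G C D H I].

B A J E F G C D H I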